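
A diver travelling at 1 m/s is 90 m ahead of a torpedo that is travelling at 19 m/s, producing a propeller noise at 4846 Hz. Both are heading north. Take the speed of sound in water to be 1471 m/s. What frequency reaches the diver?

4906 Hz

The diver is ahead, so the torpedo is moving toward it while the diver is moving away from the torpedo.
General Doppler shift: f' = f · (v − v_o)/(v − v_s).
f' = 4846 × (1471 − 1)/(1471 − 19) = 4846 × 1470/1452 ≈ 4906 Hz.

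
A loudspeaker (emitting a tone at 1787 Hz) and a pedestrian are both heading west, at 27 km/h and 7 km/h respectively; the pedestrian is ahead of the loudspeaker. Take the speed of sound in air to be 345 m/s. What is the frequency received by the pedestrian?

1816 Hz

27 km/h = 7.5 m/s; 7 km/h = 1.944 m/s.
The pedestrian is ahead, so the loudspeaker is moving toward it while the pedestrian is moving away from the loudspeaker.
General Doppler shift: f' = f · (v − v_o)/(v − v_s).
f' = 1787 × (345 − 1.944)/(345 − 7.5) = 1787 × 343.06/337.5 ≈ 1816 Hz.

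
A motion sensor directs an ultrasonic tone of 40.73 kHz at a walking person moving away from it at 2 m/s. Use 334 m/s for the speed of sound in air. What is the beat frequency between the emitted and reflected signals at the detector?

485 Hz

The walking person first receives the wave as a moving observer: f₁ = f₀ · (v − u)/v = 40.73 × (334 − 2)/334 ≈ 40.486 kHz.
The reflection then acts as a moving source: f₂ = f₁ · v/(v + u) ≈ 40.245 kHz.
Equivalently f₂ = f₀ · (v − u)/(v + u).
Beat frequency (with f₀ = 40730 Hz): |f₂ − f₀| = 2u·f₀/(v + u) = 2 × 2 × 40730/336 ≈ 485 Hz.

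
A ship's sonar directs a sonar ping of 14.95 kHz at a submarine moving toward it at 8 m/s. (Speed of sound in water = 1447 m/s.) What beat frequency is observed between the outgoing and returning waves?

166 Hz

The submarine first receives the wave as a moving observer: f₁ = f₀ · (v + u)/v = 14.95 × (1447 + 8)/1447 ≈ 15.0327 kHz.
On reflection it acts as a source moving toward the stationary detector: f₂ = f₁ · v/(v − u) = 15.0327 × 1447/1439 ≈ 15.1162 kHz.
Beat frequency (with f₀ = 14950 Hz): |f₂ − f₀| = 2u·f₀/(v − u) = 2 × 8 × 14950/1439 ≈ 166 Hz.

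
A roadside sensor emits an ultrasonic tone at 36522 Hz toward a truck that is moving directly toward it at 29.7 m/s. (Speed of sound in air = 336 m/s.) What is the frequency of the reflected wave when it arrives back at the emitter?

At the truck (a moving observer), f₁ = f₀ · (v + u)/v = 36522 × 365.7/336 ≈ 39750 Hz.
On reflection it acts as a source moving toward the stationary detector: f₂ = f₁ · v/(v − u) = 39750 × 336/306.3 ≈ 43605 Hz.

43605 Hz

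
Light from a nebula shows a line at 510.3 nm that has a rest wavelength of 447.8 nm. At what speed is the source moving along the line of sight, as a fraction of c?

0.130

λ'/λ₀ = 1.1396 > 1 (redshift), so the source is receding.
λ'/λ₀ = √((1 + β)/(1 − β)) for a receding source ⇒ β = (r² − 1)/(r² + 1) with r = λ'/λ₀.
β = (1.2986 − 1)/(1.2986 + 1) ≈ 0.130.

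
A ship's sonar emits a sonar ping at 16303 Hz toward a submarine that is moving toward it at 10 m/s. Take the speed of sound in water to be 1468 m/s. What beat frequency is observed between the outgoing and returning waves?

At the submarine (a moving observer), f₁ = f₀ · (v + u)/v = 16303 × 1478/1468 ≈ 16414 Hz.
On reflection it acts as a source moving toward the stationary detector: f₂ = f₁ · v/(v − u) = 16414 × 1468/1458 ≈ 16527 Hz.
Beat frequency: |f₂ − f₀| = 2u·f₀/(v − u) = 2 × 10 × 16303/1458 ≈ 224 Hz.

224 Hz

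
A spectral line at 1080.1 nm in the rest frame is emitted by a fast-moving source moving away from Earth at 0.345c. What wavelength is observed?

Relativistic Doppler for wavelength: λ' = λ₀ · √((1 + β)/(1 − β)).
λ' = 1080.1 × √(1.3450/0.6550) = 1080.1 × 1.43298 ≈ 1547.8 nm.

1547.8 nm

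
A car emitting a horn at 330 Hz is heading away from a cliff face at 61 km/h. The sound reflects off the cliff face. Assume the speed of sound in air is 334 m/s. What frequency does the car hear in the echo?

61 km/h = 16.94 m/s.
The cliff face receives the sound from a moving source: f₁ = f₀ · v/(v + v_e) = 330 × 334/350.94 ≈ 314 Hz.
On the return leg the car is a moving observer: f₂ = f₁ · (v − v_e)/v = 314 × 317.06/334 ≈ 298 Hz.
Equivalently f₂ = f₀ · (v − v_e)/(v + v_e).

298 Hz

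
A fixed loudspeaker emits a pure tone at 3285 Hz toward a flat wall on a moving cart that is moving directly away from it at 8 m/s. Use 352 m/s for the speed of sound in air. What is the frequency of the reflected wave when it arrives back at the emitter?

At the flat wall on a moving cart (a moving observer), f₁ = f₀ · (v − u)/v = 3285 × 344/352 ≈ 3210 Hz.
The reflection then acts as a moving source: f₂ = f₁ · v/(v + u) ≈ 3139 Hz.

3139 Hz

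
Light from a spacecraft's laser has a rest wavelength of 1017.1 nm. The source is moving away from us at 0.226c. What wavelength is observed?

Relativistic Doppler for wavelength: λ' = λ₀ · √((1 + β)/(1 − β)).
λ' = 1017.1 × √(1.2260/0.7740) = 1017.1 × 1.25856 ≈ 1280.1 nm.

1280.1 nm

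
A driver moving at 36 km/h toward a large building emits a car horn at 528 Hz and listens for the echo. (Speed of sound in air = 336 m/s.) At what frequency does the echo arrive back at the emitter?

560 Hz

36 km/h = 10 m/s.
The large building receives the sound from a moving source: f₁ = f₀ · v/(v − v_e) = 528 × 336/326 ≈ 544 Hz.
On the return leg the driver is a moving observer: f₂ = f₁ · (v + v_e)/v = 544 × 346/336 ≈ 560 Hz.
Equivalently f₂ = f₀ · (v + v_e)/(v − v_e).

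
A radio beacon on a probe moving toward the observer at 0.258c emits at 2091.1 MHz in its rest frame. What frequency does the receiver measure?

2722.8 MHz

Relativistic Doppler for frequency: f' = f₀ · √((1 + β)/(1 − β)).
f' = 2091.1 × √(1.2580/0.7420) = 2091.1 × 1.30208 ≈ 2722.8 MHz.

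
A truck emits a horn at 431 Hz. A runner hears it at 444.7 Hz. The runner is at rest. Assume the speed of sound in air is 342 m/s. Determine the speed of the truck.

f' > f, so the truck is approaching.
f' = f · v/(v − v_s) ⇒ v_s = v · |1 − f/f'|.
v_s = 342 × |1 − 431/444.7| = 342 × 0.03081 ≈ 10.5 m/s.

10.5 m/s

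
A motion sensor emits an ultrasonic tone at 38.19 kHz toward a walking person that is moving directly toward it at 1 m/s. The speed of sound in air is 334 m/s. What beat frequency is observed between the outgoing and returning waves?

229 Hz

At the walking person (a moving observer), f₁ = f₀ · (v + u)/v = 38.19 × 335/334 ≈ 38.304 kHz.
The reflection then acts as a moving source: f₂ = f₁ · v/(v − u) ≈ 38.419 kHz.
Beat frequency (with f₀ = 38190 Hz): |f₂ − f₀| = 2u·f₀/(v − u) = 2 × 1 × 38190/333 ≈ 229 Hz.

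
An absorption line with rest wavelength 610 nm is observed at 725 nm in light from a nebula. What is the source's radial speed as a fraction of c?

λ'/λ₀ = 1.1885 > 1 (redshift), so the source is receding.
λ'/λ₀ = √((1 + β)/(1 − β)) for a receding source ⇒ β = (r² − 1)/(r² + 1) with r = λ'/λ₀.
β = (1.4126 − 1)/(1.4126 + 1) ≈ 0.171.

0.171c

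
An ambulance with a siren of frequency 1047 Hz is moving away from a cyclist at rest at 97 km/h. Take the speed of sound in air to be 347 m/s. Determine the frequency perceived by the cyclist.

972 Hz

97 km/h = 26.94 m/s.
Only the source moves, away from the listener, so f' = f · v/(v + v_s).
f' = 1047 × 347/(347 + 26.94) = 1047 × 347/373.9 ≈ 972 Hz.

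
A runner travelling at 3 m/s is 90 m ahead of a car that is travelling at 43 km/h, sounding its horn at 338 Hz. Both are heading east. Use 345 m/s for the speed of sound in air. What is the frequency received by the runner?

43 km/h = 11.94 m/s.
The runner is ahead, so the car is moving toward it while the runner is moving away from the car.
General Doppler shift: f' = f · (v − v_o)/(v − v_s).
f' = 338 × (345 − 3)/(345 − 11.94) = 338 × 342/333.06 ≈ 347 Hz.

347 Hz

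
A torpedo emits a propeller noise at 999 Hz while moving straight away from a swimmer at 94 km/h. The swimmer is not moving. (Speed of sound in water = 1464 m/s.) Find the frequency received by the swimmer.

981 Hz

94 km/h = 26.11 m/s.
With the source moving away from a stationary observer, f' = f · v/(v + v_s).
f' = 999 × 1464/(1464 + 26.11) = 999 × 1464/1490 ≈ 981 Hz.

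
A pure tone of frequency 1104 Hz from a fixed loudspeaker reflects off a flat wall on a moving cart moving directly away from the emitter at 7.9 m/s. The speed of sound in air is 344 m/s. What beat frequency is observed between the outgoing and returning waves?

At the flat wall on a moving cart (a moving observer), f₁ = f₀ · (v − u)/v = 1104 × 336.1/344 ≈ 1078.6 Hz.
The reflection then acts as a moving source: f₂ = f₁ · v/(v + u) ≈ 1054.4 Hz.
Equivalently f₂ = f₀ · (v − u)/(v + u).
Beat frequency: |f₂ − f₀| = 2u·f₀/(v + u) = 2 × 7.9 × 1104/351.9 ≈ 49.6 Hz.

49.6 Hz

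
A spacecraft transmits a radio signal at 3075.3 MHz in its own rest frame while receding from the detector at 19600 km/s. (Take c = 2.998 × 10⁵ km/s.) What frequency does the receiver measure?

β = v/c = 19600/299800 = 0.0654.
Relativistic Doppler for frequency: f' = f₀ · √((1 − β)/(1 + β)).
f' = 3075.3 × √(0.9346/1.0654) = 3075.3 × 0.93663 ≈ 2880.4 MHz.

2880.4 MHz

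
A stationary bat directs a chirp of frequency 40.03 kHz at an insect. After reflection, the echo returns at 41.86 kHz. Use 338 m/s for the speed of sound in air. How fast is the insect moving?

7.6 m/s

Double Doppler shift off a moving reflector: f₂ = f₀ · (v + u)/(v − u) (u > 0 toward emitter).
Rearranging, u = v · (f₂ − f₀)/(f₂ + f₀) = 338 × 1.83/81.89 ≈ 7.6 m/s.
So the insect is moving at 7.6 m/s toward the emitter.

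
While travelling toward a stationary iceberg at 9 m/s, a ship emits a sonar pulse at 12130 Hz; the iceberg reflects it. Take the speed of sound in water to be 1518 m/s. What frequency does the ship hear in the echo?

The iceberg receives the sound from a moving source: f₁ = f₀ · v/(v − v_e) = 12130 × 1518/1509 ≈ 12202 Hz.
On the return leg the ship is a moving observer: f₂ = f₁ · (v + v_e)/v = 12202 × 1527/1518 ≈ 12275 Hz.
Equivalently f₂ = f₀ · (v + v_e)/(v − v_e).

12275 Hz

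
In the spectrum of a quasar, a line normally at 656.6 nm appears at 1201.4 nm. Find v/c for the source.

λ'/λ₀ = 1.8297 > 1 (redshift), so the source is receding.
λ'/λ₀ = √((1 + β)/(1 − β)) for a receding source ⇒ β = (r² − 1)/(r² + 1) with r = λ'/λ₀.
β = (3.3479 − 1)/(3.3479 + 1) ≈ 0.540.

0.540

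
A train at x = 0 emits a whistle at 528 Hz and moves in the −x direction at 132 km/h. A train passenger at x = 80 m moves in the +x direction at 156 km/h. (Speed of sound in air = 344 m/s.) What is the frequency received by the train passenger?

132 km/h = 36.67 m/s; 156 km/h = 43.33 m/s.
The observer lies on the +x side, so the source is heading away from the observer and the observer is heading away from the source.
General Doppler shift: f' = f · (v − v_o)/(v + v_s).
f' = 528 × (344 − 43.33)/(344 + 36.67) = 528 × 300.67/380.67 ≈ 417 Hz.

417 Hz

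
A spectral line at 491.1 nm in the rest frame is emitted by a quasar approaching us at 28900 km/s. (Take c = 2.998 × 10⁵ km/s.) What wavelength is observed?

β = v/c = 28900/299800 = 0.0964.
Relativistic Doppler for wavelength: λ' = λ₀ · √((1 − β)/(1 + β)).
λ' = 491.1 × √(0.9036/1.0964) = 491.1 × 0.90783 ≈ 445.8 nm.

445.8 nm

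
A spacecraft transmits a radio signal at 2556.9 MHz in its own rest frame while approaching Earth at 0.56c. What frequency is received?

Relativistic Doppler for frequency: f' = f₀ · √((1 + β)/(1 − β)).
f' = 2556.9 × √(1.5600/0.4400) = 2556.9 × 1.88294 ≈ 4814.5 MHz.

4814.5 MHz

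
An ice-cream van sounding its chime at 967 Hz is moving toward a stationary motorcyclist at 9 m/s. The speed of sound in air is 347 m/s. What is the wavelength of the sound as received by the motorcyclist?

35.0 cm

Moving source, stationary observer: f' = f · v/(v − v_s) since the source is approaching.
f' = 967 × 347/(347 − 9) ≈ 993 Hz.
λ' = v/f' = 347/992.749 ≈ 35.0 cm.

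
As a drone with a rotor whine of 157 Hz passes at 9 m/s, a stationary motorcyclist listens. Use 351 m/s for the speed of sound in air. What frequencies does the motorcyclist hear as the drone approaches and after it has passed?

Approaching: f₁ = f · v/(v − v_s) = 157 × 351/342 ≈ 161 Hz.
Receding: f₂ = f · v/(v + v_s) = 157 × 351/360 ≈ 153 Hz.

161 Hz approaching; 153 Hz receding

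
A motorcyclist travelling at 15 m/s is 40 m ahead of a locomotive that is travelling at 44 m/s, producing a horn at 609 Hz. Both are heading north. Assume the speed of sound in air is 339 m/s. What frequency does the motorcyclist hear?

669 Hz

The motorcyclist is ahead, so the locomotive is moving toward it while the motorcyclist is moving away from the locomotive.
Both move, so f' = f · (v − v_o)/(v − v_s).
f' = 609 × (339 − 15)/(339 − 44) = 609 × 324/295 ≈ 669 Hz.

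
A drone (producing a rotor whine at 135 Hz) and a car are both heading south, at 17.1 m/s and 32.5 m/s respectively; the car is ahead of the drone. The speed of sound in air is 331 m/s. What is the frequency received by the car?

128 Hz

The car is ahead, so the drone is moving toward it while the car is moving away from the drone.
With source approaching and observer receding, f' = f · (v − v_o)/(v − v_s).
f' = 135 × (331 − 32.5)/(331 − 17.1) = 135 × 298.5/313.9 ≈ 128 Hz.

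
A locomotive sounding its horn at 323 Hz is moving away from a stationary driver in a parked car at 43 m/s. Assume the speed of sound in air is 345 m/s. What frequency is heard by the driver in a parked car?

287 Hz

With the source moving away from a stationary observer, f' = f · v/(v + v_s).
f' = 323 × 345/(345 + 43) = 323 × 345/388 ≈ 287 Hz.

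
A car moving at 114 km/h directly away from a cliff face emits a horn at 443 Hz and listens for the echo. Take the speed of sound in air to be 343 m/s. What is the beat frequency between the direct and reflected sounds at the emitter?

75 Hz

114 km/h = 31.67 m/s.
The cliff face receives the sound from a moving source: f₁ = f₀ · v/(v + v_e) = 443 × 343/374.67 ≈ 405.6 Hz.
On the return leg the car is a moving observer: f₂ = f₁ · (v − v_e)/v = 405.6 × 311.33/343 ≈ 368.1 Hz.
Beat against the emitted tone: |f₂ − f₀| = 2v_e·f₀/(v + v_e) = 2 × 31.67 × 443/374.67 ≈ 75 Hz.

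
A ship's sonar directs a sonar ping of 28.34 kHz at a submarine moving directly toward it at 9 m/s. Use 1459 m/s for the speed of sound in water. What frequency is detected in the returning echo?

The submarine first receives the wave as a moving observer: f₁ = f₀ · (v + u)/v = 28.34 × (1459 + 9)/1459 ≈ 28.5 kHz.
On reflection it acts as a source moving toward the stationary detector: f₂ = f₁ · v/(v − u) = 28.5 × 1459/1450 ≈ 28.7 kHz.

28.7 kHz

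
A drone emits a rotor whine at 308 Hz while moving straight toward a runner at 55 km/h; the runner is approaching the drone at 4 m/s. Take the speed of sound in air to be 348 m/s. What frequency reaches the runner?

326 Hz

55 km/h = 15.28 m/s.
General Doppler shift: f' = f · (v + v_o)/(v − v_s).
f' = 308 × (348 + 4)/(348 − 15.28) = 308 × 352/332.72 ≈ 326 Hz.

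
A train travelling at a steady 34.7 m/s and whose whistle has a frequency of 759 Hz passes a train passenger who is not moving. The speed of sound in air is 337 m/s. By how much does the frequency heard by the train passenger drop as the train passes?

Approaching: f₁ = f · v/(v − v_s) = 759 × 337/302.3 ≈ 846 Hz.
Receding: f₂ = f · v/(v + v_s) = 759 × 337/371.7 ≈ 688 Hz.
Drop: f₁ − f₂ = 2f·v·v_s/(v² − v_s²) = 2 × 759 × 337 × 34.7/(337² − 34.7²) ≈ 158 Hz.

158 Hz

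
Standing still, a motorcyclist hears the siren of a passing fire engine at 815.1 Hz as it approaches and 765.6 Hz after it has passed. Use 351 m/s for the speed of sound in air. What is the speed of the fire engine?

f₁/f₂ = (v + v_s)/(v − v_s), so v_s = v · (f₁ − f₂)/(f₁ + f₂).
v_s = 351 × (815.1 − 765.6)/(815.1 + 765.6) = 351 × 49.5/1580.7 ≈ 11.0 m/s.

11.0 m/s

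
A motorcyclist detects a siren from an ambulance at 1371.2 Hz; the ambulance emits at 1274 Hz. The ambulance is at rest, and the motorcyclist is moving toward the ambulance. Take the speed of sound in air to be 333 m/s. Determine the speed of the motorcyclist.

25 m/s

f' = f · (v + v_o)/v ⇒ v_o = v · |f'/f − 1|.
v_o = 333 × |1371.2/1274 − 1| = 333 × 0.0763 ≈ 25 m/s.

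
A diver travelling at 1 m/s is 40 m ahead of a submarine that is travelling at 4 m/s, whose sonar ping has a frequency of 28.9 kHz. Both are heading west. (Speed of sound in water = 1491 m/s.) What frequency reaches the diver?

The diver is ahead, so the submarine is moving toward it while the diver is moving away from the submarine.
General Doppler shift: f' = f · (v − v_o)/(v − v_s).
f' = 28.9 × (1491 − 1)/(1491 − 4) = 28.9 × 1490/1487 ≈ 29.0 kHz.

29.0 kHz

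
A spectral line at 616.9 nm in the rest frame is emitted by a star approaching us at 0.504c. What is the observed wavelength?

Relativistic Doppler for wavelength: λ' = λ₀ · √((1 − β)/(1 + β)).
λ' = 616.9 × √(0.4960/1.5040) = 616.9 × 0.57427 ≈ 354.3 nm.

354.3 nm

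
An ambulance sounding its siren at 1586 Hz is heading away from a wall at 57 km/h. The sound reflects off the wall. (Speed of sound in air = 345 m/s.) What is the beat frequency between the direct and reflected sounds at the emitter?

139 Hz

57 km/h = 15.83 m/s.
The wall receives the sound from a moving source: f₁ = f₀ · v/(v + v_e) = 1586 × 345/360.83 ≈ 1516.4 Hz.
On the return leg the ambulance is a moving observer: f₂ = f₁ · (v − v_e)/v = 1516.4 × 329.17/345 ≈ 1446.8 Hz.
Beat against the emitted tone: |f₂ − f₀| = 2v_e·f₀/(v + v_e) = 2 × 15.83 × 1586/360.83 ≈ 139 Hz.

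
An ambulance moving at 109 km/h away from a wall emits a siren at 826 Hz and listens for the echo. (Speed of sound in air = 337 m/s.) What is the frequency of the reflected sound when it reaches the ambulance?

109 km/h = 30.28 m/s.
The wall receives the sound from a moving source: f₁ = f₀ · v/(v + v_e) = 826 × 337/367.28 ≈ 758 Hz.
On the return leg the ambulance is a moving observer: f₂ = f₁ · (v − v_e)/v = 758 × 306.72/337 ≈ 690 Hz.

690 Hz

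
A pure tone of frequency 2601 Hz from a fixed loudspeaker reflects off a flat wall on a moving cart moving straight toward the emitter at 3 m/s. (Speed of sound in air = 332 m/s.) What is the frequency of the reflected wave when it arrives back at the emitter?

At the flat wall on a moving cart (a moving observer), f₁ = f₀ · (v + u)/v = 2601 × 335/332 ≈ 2625 Hz.
On reflection it acts as a source moving toward the stationary detector: f₂ = f₁ · v/(v − u) = 2625 × 332/329 ≈ 2648 Hz.

2648 Hz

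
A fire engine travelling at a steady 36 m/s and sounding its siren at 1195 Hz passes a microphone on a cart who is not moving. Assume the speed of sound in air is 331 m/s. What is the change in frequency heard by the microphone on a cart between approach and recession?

263 Hz

Approaching: f₁ = f · v/(v − v_s) = 1195 × 331/295 ≈ 1341 Hz.
Receding: f₂ = f · v/(v + v_s) = 1195 × 331/367 ≈ 1078 Hz.
Drop: f₁ − f₂ = 2f·v·v_s/(v² − v_s²) = 2 × 1195 × 331 × 36/(331² − 36²) ≈ 263 Hz.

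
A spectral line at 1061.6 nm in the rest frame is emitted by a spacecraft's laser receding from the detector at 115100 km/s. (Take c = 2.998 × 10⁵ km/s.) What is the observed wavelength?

β = v/c = 115100/299800 = 0.3839.
Relativistic Doppler for wavelength: λ' = λ₀ · √((1 + β)/(1 − β)).
λ' = 1061.6 × √(1.3839/0.6161) = 1061.6 × 1.49878 ≈ 1591.1 nm.

1591.1 nm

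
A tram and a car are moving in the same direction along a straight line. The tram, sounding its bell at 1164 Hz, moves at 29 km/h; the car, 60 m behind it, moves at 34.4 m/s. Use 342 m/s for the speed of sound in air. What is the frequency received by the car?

1252 Hz

29 km/h = 8.056 m/s.
The car is behind, so the tram is moving away from it while the car is moving toward the tram.
With source receding and observer approaching, f' = f · (v + v_o)/(v + v_s).
f' = 1164 × (342 + 34.4)/(342 + 8.056) = 1164 × 376.4/350.06 ≈ 1252 Hz.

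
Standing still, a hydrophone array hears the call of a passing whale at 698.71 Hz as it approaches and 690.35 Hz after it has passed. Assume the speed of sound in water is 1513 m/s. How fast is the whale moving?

f₁/f₂ = (v + v_s)/(v − v_s), so v_s = v · (f₁ − f₂)/(f₁ + f₂).
v_s = 1513 × (698.71 − 690.35)/(698.71 + 690.35) = 1513 × 8.36/1389.06 ≈ 9.1 m/s.

9.1 m/s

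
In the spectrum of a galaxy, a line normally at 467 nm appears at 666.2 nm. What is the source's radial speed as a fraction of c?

λ'/λ₀ = 1.4266 > 1 (redshift), so the source is receding.
λ'/λ₀ = √((1 + β)/(1 − β)) for a receding source ⇒ β = (r² − 1)/(r² + 1) with r = λ'/λ₀.
β = (2.0351 − 1)/(2.0351 + 1) ≈ 0.341.

0.341c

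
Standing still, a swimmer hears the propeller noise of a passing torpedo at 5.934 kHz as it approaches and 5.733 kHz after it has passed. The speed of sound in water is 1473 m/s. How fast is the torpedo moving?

f₁/f₂ = (v + v_s)/(v − v_s), so v_s = v · (f₁ − f₂)/(f₁ + f₂).
v_s = 1473 × (5.934 − 5.733)/(5.934 + 5.733) = 1473 × 0.201/11.667 ≈ 25 m/s.

25 m/s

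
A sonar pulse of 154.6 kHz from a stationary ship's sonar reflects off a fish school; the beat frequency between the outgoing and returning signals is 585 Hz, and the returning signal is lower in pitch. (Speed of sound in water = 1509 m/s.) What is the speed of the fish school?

Double Doppler shift off a moving reflector: f₂ = f₀ · (v + u)/(v − u) (u > 0 toward emitter).
Returning signal is lower, so f₂ = f₀ − Δf = 154600 − 585 = 154015 Hz.
Rearranging, u = v · (f₂ − f₀)/(f₂ + f₀) = 1509 × -585/308615 ≈ -2.86 m/s.
So the fish school is moving at 2.86 m/s away from the emitter.

2.86 m/s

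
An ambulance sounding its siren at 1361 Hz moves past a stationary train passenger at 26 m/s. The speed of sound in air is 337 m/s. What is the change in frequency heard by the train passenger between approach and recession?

211 Hz

Approaching: f₁ = f · v/(v − v_s) = 1361 × 337/311 ≈ 1475 Hz.
Receding: f₂ = f · v/(v + v_s) = 1361 × 337/363 ≈ 1264 Hz.
Drop: f₁ − f₂ = 2f·v·v_s/(v² − v_s²) = 2 × 1361 × 337 × 26/(337² − 26²) ≈ 211 Hz.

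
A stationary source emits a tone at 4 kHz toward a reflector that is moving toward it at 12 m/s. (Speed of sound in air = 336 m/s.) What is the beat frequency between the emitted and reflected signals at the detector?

296 Hz

The reflector first receives the wave as a moving observer: f₁ = f₀ · (v + u)/v = 4 × (336 + 12)/336 ≈ 4.143 kHz.
The reflection then acts as a moving source: f₂ = f₁ · v/(v − u) ≈ 4.296 kHz.
Equivalently f₂ = f₀ · (v + u)/(v − u).
Beat frequency (with f₀ = 4000 Hz): |f₂ − f₀| = 2u·f₀/(v − u) = 2 × 12 × 4000/324 ≈ 296 Hz.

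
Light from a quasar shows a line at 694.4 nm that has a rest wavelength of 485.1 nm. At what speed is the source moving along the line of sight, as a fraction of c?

0.344c

λ'/λ₀ = 1.4315 > 1 (redshift), so the source is receding.
λ'/λ₀ = √((1 + β)/(1 − β)) for a receding source ⇒ β = (r² − 1)/(r² + 1) with r = λ'/λ₀.
β = (2.0491 − 1)/(2.0491 + 1) ≈ 0.344.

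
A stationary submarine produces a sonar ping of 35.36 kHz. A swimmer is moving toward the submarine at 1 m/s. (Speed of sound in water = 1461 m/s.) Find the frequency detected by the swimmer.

Moving observer, stationary source: f' = f · (v + v_o)/v.
f' = 35.36 × (1461 + 1)/1461 = 35.36 × 1462/1461 ≈ 35.4 kHz.

35.4 kHz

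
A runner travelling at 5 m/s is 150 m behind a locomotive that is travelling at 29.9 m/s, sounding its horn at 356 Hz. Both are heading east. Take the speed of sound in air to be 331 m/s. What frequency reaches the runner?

331 Hz

The runner is behind, so the locomotive is moving away from it while the runner is moving toward the locomotive.
Both move, so f' = f · (v + v_o)/(v + v_s).
f' = 356 × (331 + 5)/(331 + 29.9) = 356 × 336/360.9 ≈ 331 Hz.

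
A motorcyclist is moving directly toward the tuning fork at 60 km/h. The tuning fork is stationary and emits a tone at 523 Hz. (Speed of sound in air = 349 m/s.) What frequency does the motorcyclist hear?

548 Hz

60 km/h = 16.67 m/s.
Moving observer, stationary source: f' = f · (v + v_o)/v.
f' = 523 × (349 + 16.67)/349 = 523 × 365.67/349 ≈ 548 Hz.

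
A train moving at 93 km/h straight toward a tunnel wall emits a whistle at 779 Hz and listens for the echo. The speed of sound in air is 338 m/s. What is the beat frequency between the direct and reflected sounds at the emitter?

93 km/h = 25.83 m/s.
The tunnel wall receives the sound from a moving source: f₁ = f₀ · v/(v − v_e) = 779 × 338/312.17 ≈ 843.5 Hz.
On the return leg the train is a moving observer: f₂ = f₁ · (v + v_e)/v = 843.5 × 363.83/338 ≈ 907.9 Hz.
Beat against the emitted tone: |f₂ − f₀| = 2v_e·f₀/(v − v_e) = 2 × 25.83 × 779/312.17 ≈ 129 Hz.

129 Hz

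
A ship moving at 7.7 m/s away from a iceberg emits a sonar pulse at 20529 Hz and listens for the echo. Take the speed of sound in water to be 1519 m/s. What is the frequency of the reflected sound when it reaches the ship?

The iceberg receives the sound from a moving source: f₁ = f₀ · v/(v + v_e) = 20529 × 1519/1526.7 ≈ 20425 Hz.
On the return leg the ship is a moving observer: f₂ = f₁ · (v − v_e)/v = 20425 × 1511.3/1519 ≈ 20322 Hz.
Equivalently f₂ = f₀ · (v − v_e)/(v + v_e).

20322 Hz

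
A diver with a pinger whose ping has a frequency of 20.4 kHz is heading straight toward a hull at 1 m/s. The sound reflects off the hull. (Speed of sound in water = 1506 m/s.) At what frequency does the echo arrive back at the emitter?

20.4 kHz

The hull receives the sound from a moving source: f₁ = f₀ · v/(v − v_e) = 20.4 × 1506/1505 ≈ 20.4 kHz.
On the return leg the diver with a pinger is a moving observer: f₂ = f₁ · (v + v_e)/v = 20.4 × 1507/1506 ≈ 20.4 kHz.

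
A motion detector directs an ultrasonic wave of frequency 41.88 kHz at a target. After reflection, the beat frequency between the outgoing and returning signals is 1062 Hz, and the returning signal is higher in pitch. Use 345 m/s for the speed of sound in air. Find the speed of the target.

Double Doppler shift off a moving reflector: f₂ = f₀ · (v + u)/(v − u) (u > 0 toward emitter).
Returning signal is higher, so f₂ = f₀ + Δf = 41880 + 1062 = 42942 Hz.
Rearranging, u = v · (f₂ − f₀)/(f₂ + f₀) = 345 × 1062/84822 ≈ 4.3 m/s.
So the target is moving at 4.3 m/s toward the emitter.

4.3 m/s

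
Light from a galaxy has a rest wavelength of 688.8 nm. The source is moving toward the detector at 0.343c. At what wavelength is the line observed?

Relativistic Doppler for wavelength: λ' = λ₀ · √((1 − β)/(1 + β)).
λ' = 688.8 × √(0.6570/1.3430) = 688.8 × 0.69943 ≈ 481.8 nm.

481.8 nm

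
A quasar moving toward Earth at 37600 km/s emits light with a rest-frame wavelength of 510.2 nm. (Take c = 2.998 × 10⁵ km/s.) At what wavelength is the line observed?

449.8 nm

β = v/c = 37600/299800 = 0.1254.
Relativistic Doppler for wavelength: λ' = λ₀ · √((1 − β)/(1 + β)).
λ' = 510.2 × √(0.8746/1.1254) = 510.2 × 0.88154 ≈ 449.8 nm.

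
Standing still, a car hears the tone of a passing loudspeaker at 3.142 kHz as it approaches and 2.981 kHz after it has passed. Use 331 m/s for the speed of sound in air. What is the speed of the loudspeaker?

f₁/f₂ = (v + v_s)/(v − v_s), so v_s = v · (f₁ − f₂)/(f₁ + f₂).
v_s = 331 × (3.142 − 2.981)/(3.142 + 2.981) = 331 × 0.161/6.123 ≈ 8.7 m/s.

8.7 m/s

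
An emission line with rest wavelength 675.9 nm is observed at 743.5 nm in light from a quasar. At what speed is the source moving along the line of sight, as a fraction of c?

λ'/λ₀ = 1.1000 > 1 (redshift), so the source is receding.
λ'/λ₀ = √((1 + β)/(1 − β)) for a receding source ⇒ β = (r² − 1)/(r² + 1) with r = λ'/λ₀.
β = (1.2100 − 1)/(1.2100 + 1) ≈ 0.095.

0.095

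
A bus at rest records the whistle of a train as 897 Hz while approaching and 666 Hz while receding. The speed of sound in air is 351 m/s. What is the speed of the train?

f₁/f₂ = (v + v_s)/(v − v_s), so v_s = v · (f₁ − f₂)/(f₁ + f₂).
v_s = 351 × (897 − 666)/(897 + 666) = 351 × 231/1563 ≈ 52 m/s.

52 m/s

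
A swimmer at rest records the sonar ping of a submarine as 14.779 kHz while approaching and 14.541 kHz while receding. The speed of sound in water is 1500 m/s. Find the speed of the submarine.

12.2 m/s

f₁/f₂ = (v + v_s)/(v − v_s), so v_s = v · (f₁ − f₂)/(f₁ + f₂).
v_s = 1500 × (14.779 − 14.541)/(14.779 + 14.541) = 1500 × 0.238/29.320 ≈ 12.2 m/s.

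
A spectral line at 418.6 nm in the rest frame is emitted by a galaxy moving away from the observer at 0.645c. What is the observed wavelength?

901.1 nm

Relativistic Doppler for wavelength: λ' = λ₀ · √((1 + β)/(1 − β)).
λ' = 418.6 × √(1.6450/0.3550) = 418.6 × 2.15263 ≈ 901.1 nm.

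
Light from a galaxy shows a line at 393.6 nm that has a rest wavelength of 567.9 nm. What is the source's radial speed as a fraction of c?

0.351

λ'/λ₀ = 0.6931 < 1 (blueshift), so the source is approaching.
λ'/λ₀ = √((1 − β)/(1 + β)) for an approaching source ⇒ β = (1 − r²)/(1 + r²) with r = λ'/λ₀.
β = (1 − 0.4804)/(1 + 0.4804) ≈ 0.351.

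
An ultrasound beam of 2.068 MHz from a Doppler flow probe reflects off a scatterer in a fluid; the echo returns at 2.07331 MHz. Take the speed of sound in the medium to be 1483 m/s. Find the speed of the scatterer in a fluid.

1.90 m/s

Double Doppler shift off a moving reflector: f₂ = f₀ · (v + u)/(v − u) (u > 0 toward emitter).
Rearranging, u = v · (f₂ − f₀)/(f₂ + f₀) = 1483 × 0.00531/4.14131 ≈ 1.90 m/s.
So the scatterer in a fluid is moving at 1.90 m/s toward the emitter.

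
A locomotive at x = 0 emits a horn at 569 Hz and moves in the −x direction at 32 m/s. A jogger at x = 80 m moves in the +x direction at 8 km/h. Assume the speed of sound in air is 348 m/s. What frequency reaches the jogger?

8 km/h = 2.222 m/s.
The observer lies on the +x side, so the source is heading away from the observer and the observer is heading away from the source.
Both move, so f' = f · (v − v_o)/(v + v_s).
f' = 569 × (348 − 2.222)/(348 + 32) = 569 × 345.78/380 ≈ 518 Hz.

518 Hz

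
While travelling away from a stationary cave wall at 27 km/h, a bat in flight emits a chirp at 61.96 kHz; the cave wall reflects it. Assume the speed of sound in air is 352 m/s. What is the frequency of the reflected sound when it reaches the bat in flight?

27 km/h = 7.5 m/s.
The cave wall receives the sound from a moving source: f₁ = f₀ · v/(v + v_e) = 61.96 × 352/359.5 ≈ 60.7 kHz.
On the return leg the bat in flight is a moving observer: f₂ = f₁ · (v − v_e)/v = 60.7 × 344.5/352 ≈ 59.4 kHz.
Equivalently f₂ = f₀ · (v − v_e)/(v + v_e).

59.4 kHz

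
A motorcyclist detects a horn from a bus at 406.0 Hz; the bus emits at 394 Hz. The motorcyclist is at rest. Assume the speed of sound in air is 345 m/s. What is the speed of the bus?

f' > f, so the bus is approaching.
f' = f · v/(v − v_s) ⇒ v_s = v · |1 − f/f'|.
v_s = 345 × |1 − 394/406.0| = 345 × 0.02956 ≈ 10.2 m/s.

10.2 m/s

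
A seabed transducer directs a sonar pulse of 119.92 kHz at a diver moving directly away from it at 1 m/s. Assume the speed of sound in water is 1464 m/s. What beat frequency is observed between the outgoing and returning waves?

164 Hz

The diver first receives the wave as a moving observer: f₁ = f₀ · (v − u)/v = 119.92 × (1464 − 1)/1464 ≈ 119.8381 kHz.
On reflection it acts as a source moving away from the stationary detector: f₂ = f₁ · v/(v + u) = 119.8381 × 1464/1465 ≈ 119.7563 kHz.
Beat frequency (with f₀ = 119920 Hz): |f₂ − f₀| = 2u·f₀/(v + u) = 2 × 1 × 119920/1465 ≈ 164 Hz.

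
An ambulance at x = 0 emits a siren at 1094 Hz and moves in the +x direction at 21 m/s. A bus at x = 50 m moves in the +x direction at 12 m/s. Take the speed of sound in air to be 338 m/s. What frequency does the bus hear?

The observer lies on the +x side, so the source is heading toward the observer and the observer is heading away from the source.
General Doppler shift: f' = f · (v − v_o)/(v − v_s).
f' = 1094 × (338 − 12)/(338 − 21) = 1094 × 326/317 ≈ 1125 Hz.

1125 Hz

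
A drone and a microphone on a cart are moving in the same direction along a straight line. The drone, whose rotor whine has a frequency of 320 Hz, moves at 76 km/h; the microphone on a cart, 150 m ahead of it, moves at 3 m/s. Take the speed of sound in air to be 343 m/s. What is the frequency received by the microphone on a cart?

338 Hz

76 km/h = 21.11 m/s.
The microphone on a cart is ahead, so the drone is moving toward it while the microphone on a cart is moving away from the drone.
With source approaching and observer receding, f' = f · (v − v_o)/(v − v_s).
f' = 320 × (343 − 3)/(343 − 21.11) = 320 × 340/321.89 ≈ 338 Hz.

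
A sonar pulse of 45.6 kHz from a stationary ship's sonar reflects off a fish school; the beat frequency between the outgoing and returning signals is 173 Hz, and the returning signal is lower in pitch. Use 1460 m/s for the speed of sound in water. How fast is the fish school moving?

Double Doppler shift off a moving reflector: f₂ = f₀ · (v + u)/(v − u) (u > 0 toward emitter).
Returning signal is lower, so f₂ = f₀ − Δf = 45600 − 173 = 45427 Hz.
Rearranging, u = v · (f₂ − f₀)/(f₂ + f₀) = 1460 × -173/91027 ≈ -2.77 m/s.
So the fish school is moving at 2.77 m/s away from the emitter.

2.77 m/s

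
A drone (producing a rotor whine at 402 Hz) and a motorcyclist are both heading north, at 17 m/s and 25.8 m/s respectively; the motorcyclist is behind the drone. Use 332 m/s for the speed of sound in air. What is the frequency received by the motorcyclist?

412 Hz

The motorcyclist is behind, so the drone is moving away from it while the motorcyclist is moving toward the drone.
Both move, so f' = f · (v + v_o)/(v + v_s).
f' = 402 × (332 + 25.8)/(332 + 17) = 402 × 357.8/349 ≈ 412 Hz.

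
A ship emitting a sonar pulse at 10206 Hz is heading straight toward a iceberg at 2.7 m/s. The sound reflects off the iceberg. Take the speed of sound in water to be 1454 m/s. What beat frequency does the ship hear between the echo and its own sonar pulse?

38.0 Hz

The iceberg receives the sound from a moving source: f₁ = f₀ · v/(v − v_e) = 10206 × 1454/1451.3 ≈ 10225.0 Hz.
On the return leg the ship is a moving observer: f₂ = f₁ · (v + v_e)/v = 10225.0 × 1456.7/1454 ≈ 10244.0 Hz.
Equivalently f₂ = f₀ · (v + v_e)/(v − v_e).
Beat against the emitted tone: |f₂ − f₀| = 2v_e·f₀/(v − v_e) = 2 × 2.7 × 10206/1451.3 ≈ 38.0 Hz.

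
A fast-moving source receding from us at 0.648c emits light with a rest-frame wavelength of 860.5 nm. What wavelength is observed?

1861.9 nm

Relativistic Doppler for wavelength: λ' = λ₀ · √((1 + β)/(1 − β)).
λ' = 860.5 × √(1.6480/0.3520) = 860.5 × 2.16375 ≈ 1861.9 nm.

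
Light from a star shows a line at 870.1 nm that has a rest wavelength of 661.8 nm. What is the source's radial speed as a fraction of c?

λ'/λ₀ = 1.3147 > 1 (redshift), so the source is receding.
λ'/λ₀ = √((1 + β)/(1 − β)) for a receding source ⇒ β = (r² − 1)/(r² + 1) with r = λ'/λ₀.
β = (1.7286 − 1)/(1.7286 + 1) ≈ 0.267.

0.267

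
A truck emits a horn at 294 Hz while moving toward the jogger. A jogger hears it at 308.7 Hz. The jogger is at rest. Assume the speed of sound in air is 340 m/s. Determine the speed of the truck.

16.2 m/s

f' = f · v/(v − v_s) ⇒ v_s = v · |1 − f/f'|.
v_s = 340 × |1 − 294/308.7| = 340 × 0.04762 ≈ 16.2 m/s.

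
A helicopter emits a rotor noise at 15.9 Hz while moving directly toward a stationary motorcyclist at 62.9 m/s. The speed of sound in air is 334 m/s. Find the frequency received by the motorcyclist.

19.6 Hz

Only the source moves, toward the listener, so f' = f · v/(v − v_s).
f' = 15.9 × 334/(334 − 62.9) = 15.9 × 334/271.1 ≈ 19.6 Hz.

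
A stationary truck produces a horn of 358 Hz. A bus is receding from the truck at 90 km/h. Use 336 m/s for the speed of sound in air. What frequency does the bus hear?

331 Hz

90 km/h = 25 m/s.
Only the observer moves, away from the source, so f' = f · (v − v_o)/v.
f' = 358 × (336 − 25)/336 = 358 × 311/336 ≈ 331 Hz.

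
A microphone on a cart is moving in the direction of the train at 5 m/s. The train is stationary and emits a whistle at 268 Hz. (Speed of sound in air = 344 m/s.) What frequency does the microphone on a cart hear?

272 Hz

Only the observer moves, toward the source, so f' = f · (v + v_o)/v.
f' = 268 × (344 + 5)/344 = 268 × 349/344 ≈ 272 Hz.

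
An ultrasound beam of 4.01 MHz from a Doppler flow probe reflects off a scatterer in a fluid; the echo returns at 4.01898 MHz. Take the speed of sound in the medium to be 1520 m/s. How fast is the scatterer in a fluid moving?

1.70 m/s

Double Doppler shift off a moving reflector: f₂ = f₀ · (v + u)/(v − u) (u > 0 toward emitter).
Rearranging, u = v · (f₂ − f₀)/(f₂ + f₀) = 1520 × 0.00898/8.02898 ≈ 1.70 m/s.
So the scatterer in a fluid is moving at 1.70 m/s toward the emitter.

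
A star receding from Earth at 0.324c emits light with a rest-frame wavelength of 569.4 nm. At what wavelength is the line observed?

796.9 nm

Relativistic Doppler for wavelength: λ' = λ₀ · √((1 + β)/(1 − β)).
λ' = 569.4 × √(1.3240/0.6760) = 569.4 × 1.39949 ≈ 796.9 nm.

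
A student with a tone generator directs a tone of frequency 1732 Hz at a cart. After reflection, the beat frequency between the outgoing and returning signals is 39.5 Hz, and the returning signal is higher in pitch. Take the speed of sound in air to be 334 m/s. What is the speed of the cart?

Double Doppler shift off a moving reflector: f₂ = f₀ · (v + u)/(v − u) (u > 0 toward emitter).
Returning signal is higher, so f₂ = f₀ + Δf = 1732 + 39.5 = 1771.5 Hz.
Rearranging, u = v · (f₂ − f₀)/(f₂ + f₀) = 334 × 39.5/3503.5 ≈ 3.8 m/s.
So the cart is moving at 3.8 m/s toward the emitter.

3.8 m/s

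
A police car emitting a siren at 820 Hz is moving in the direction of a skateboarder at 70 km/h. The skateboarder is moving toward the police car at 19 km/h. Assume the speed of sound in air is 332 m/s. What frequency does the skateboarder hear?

70 km/h = 19.44 m/s; 19 km/h = 5.278 m/s.
Both move, so f' = f · (v + v_o)/(v − v_s).
f' = 820 × (332 + 5.278)/(332 − 19.44) = 820 × 337.28/312.56 ≈ 885 Hz.

885 Hz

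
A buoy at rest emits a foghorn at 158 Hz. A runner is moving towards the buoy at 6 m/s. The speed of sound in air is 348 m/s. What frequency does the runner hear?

161 Hz

Only the observer moves, toward the source, so f' = f · (v + v_o)/v.
f' = 158 × (348 + 6)/348 = 158 × 354/348 ≈ 161 Hz.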